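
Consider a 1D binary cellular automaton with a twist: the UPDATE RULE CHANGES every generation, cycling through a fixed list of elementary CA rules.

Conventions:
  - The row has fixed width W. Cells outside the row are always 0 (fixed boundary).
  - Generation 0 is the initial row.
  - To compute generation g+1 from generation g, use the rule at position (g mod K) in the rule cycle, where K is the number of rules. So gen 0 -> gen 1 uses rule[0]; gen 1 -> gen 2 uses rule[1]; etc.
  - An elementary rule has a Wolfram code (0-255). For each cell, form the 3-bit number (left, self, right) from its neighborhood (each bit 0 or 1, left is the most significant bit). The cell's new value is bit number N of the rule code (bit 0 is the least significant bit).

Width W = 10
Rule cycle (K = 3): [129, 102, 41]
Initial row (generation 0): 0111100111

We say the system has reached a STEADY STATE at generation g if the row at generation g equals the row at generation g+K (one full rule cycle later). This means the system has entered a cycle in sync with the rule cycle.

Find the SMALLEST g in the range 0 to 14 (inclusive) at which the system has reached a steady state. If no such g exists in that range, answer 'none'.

Gen 0: 0111100111
Gen 1 (rule 129): 0011000010
Gen 2 (rule 102): 0101000110
Gen 3 (rule 41): 0010010100
Gen 4 (rule 129): 1000000001
Gen 5 (rule 102): 1000000011
Gen 6 (rule 41): 0011111010
Gen 7 (rule 129): 1001110000
Gen 8 (rule 102): 1010010000
Gen 9 (rule 41): 0100000111
Gen 10 (rule 129): 0001110010
Gen 11 (rule 102): 0010010110
Gen 12 (rule 41): 1000001100
Gen 13 (rule 129): 0011100001
Gen 14 (rule 102): 0100100011
Gen 15 (rule 41): 0000001010
Gen 16 (rule 129): 1111100000
Gen 17 (rule 102): 0000100000

Answer: none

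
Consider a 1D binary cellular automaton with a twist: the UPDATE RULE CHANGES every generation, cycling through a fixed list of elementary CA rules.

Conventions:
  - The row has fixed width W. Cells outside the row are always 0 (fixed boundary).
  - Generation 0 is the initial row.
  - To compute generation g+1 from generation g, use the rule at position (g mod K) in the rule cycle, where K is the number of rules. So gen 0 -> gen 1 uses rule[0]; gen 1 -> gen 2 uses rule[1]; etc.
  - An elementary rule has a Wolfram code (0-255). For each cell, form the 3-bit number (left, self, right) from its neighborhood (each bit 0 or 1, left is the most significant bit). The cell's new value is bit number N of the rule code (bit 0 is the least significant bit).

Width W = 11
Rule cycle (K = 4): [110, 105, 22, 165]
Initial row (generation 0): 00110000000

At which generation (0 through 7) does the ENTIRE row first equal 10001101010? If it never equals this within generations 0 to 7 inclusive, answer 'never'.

Gen 0: 00110000000
Gen 1 (rule 110): 01110000000
Gen 2 (rule 105): 01010111111
Gen 3 (rule 22): 11010000000
Gen 4 (rule 165): 00110111111
Gen 5 (rule 110): 01111100001
Gen 6 (rule 105): 01000101100
Gen 7 (rule 22): 11101100010

Answer: never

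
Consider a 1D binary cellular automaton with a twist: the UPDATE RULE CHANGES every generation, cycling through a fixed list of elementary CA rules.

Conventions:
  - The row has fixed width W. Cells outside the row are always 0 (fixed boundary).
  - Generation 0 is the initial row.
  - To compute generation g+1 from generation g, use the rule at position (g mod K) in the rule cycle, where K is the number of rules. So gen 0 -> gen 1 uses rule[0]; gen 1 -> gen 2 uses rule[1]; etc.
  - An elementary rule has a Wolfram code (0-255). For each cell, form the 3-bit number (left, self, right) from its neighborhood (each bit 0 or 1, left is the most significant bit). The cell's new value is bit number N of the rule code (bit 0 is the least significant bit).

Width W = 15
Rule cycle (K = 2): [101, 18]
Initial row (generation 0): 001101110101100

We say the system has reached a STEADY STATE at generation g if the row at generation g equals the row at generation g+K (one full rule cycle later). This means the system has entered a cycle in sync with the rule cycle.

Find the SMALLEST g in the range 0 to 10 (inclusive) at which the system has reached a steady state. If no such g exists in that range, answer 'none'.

Gen 0: 001101110101100
Gen 1 (rule 101): 100110011110101
Gen 2 (rule 18): 011001100000000
Gen 3 (rule 101): 001000101111111
Gen 4 (rule 18): 010101000000000
Gen 5 (rule 101): 011111011111111
Gen 6 (rule 18): 100000000000000
Gen 7 (rule 101): 101111111111111
Gen 8 (rule 18): 000000000000000
Gen 9 (rule 101): 111111111111111
Gen 10 (rule 18): 000000000000000
Gen 11 (rule 101): 111111111111111
Gen 12 (rule 18): 000000000000000

Answer: 8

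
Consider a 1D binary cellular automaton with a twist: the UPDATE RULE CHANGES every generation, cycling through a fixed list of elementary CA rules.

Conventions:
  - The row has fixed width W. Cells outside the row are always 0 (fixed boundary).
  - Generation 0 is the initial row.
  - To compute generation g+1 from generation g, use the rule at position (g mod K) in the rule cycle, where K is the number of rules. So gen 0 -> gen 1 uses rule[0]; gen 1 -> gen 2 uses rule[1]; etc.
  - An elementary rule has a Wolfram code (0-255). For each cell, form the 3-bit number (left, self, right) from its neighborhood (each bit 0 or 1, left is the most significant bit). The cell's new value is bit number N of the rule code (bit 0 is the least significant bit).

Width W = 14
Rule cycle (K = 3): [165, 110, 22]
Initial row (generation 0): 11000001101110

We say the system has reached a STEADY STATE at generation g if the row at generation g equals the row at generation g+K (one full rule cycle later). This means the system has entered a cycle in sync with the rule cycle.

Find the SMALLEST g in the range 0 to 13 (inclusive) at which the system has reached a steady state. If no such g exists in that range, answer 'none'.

Answer: none

Derivation:
Gen 0: 11000001101110
Gen 1 (rule 165): 00011100010100
Gen 2 (rule 110): 00110100111100
Gen 3 (rule 22): 01000111000010
Gen 4 (rule 165): 01010010011010
Gen 5 (rule 110): 11110110111110
Gen 6 (rule 22): 00000000000001
Gen 7 (rule 165): 11111111111101
Gen 8 (rule 110): 10000000000111
Gen 9 (rule 22): 11000000001000
Gen 10 (rule 165): 00011111101011
Gen 11 (rule 110): 00110000111111
Gen 12 (rule 22): 01001001000000
Gen 13 (rule 165): 01001001011111
Gen 14 (rule 110): 11011011110001
Gen 15 (rule 22): 00000000001011
Gen 16 (rule 165): 11111111101100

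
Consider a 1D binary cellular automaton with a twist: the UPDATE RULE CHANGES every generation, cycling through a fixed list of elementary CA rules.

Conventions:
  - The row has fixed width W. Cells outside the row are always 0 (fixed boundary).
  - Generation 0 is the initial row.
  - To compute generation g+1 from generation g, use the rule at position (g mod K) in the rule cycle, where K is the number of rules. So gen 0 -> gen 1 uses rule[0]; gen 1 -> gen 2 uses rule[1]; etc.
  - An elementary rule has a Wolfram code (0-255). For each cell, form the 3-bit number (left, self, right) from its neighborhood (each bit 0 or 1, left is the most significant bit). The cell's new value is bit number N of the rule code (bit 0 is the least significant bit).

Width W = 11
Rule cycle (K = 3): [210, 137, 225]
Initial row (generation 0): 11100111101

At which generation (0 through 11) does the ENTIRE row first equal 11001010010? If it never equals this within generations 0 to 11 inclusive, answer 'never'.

Gen 0: 11100111101
Gen 1 (rule 210): 01111011100
Gen 2 (rule 137): 01110011001
Gen 3 (rule 225): 00110001000
Gen 4 (rule 210): 01011010100
Gen 5 (rule 137): 00010000001
Gen 6 (rule 225): 11000111100
Gen 7 (rule 210): 01101011110
Gen 8 (rule 137): 01000011100
Gen 9 (rule 225): 00011001101
Gen 10 (rule 210): 00101110100
Gen 11 (rule 137): 10001100001

Answer: never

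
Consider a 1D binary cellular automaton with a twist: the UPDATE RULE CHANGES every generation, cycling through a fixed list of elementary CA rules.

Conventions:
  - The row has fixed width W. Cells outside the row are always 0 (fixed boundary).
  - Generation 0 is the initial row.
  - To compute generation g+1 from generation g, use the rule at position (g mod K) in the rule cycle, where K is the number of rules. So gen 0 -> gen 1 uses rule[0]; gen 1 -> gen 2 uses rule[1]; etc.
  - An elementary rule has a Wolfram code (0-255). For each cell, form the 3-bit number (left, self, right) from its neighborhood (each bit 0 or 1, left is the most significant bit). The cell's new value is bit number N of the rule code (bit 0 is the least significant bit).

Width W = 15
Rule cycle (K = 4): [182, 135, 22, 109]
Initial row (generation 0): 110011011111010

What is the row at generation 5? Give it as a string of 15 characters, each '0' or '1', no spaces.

Answer: 110101111101011

Derivation:
Gen 0: 110011011111010
Gen 1 (rule 182): 001100101110111
Gen 2 (rule 135): 110001100100010
Gen 3 (rule 22): 001010011110111
Gen 4 (rule 109): 101110010011101
Gen 5 (rule 182): 110101111101011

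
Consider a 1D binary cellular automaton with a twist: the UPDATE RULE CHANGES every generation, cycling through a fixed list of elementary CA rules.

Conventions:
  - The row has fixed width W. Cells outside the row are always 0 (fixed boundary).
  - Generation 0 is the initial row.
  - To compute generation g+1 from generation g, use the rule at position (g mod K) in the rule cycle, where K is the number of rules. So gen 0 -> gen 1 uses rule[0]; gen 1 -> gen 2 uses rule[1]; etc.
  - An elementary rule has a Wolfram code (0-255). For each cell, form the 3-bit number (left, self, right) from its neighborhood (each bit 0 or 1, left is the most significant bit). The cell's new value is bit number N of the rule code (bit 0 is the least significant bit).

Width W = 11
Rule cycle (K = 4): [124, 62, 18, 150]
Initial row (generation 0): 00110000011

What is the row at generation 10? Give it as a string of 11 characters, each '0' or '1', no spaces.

Gen 0: 00110000011
Gen 1 (rule 124): 00111000011
Gen 2 (rule 62): 01100100110
Gen 3 (rule 18): 10011011001
Gen 4 (rule 150): 11100000111
Gen 5 (rule 124): 10110000101
Gen 6 (rule 62): 11101001111
Gen 7 (rule 18): 00000110000
Gen 8 (rule 150): 00001001000
Gen 9 (rule 124): 00001101100
Gen 10 (rule 62): 00011011010

Answer: 00011011010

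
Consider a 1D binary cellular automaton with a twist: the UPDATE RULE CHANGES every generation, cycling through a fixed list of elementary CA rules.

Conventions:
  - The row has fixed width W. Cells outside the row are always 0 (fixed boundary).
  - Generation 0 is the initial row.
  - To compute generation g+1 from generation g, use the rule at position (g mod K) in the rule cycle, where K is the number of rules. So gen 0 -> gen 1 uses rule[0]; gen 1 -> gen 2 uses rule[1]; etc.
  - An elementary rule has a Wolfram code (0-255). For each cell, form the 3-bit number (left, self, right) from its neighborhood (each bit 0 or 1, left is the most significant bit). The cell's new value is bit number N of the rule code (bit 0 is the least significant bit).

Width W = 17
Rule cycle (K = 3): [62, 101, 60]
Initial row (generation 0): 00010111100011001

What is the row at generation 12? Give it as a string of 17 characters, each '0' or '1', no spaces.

Answer: 00011101111000101

Derivation:
Gen 0: 00010111100011001
Gen 1 (rule 62): 00111100010110111
Gen 2 (rule 101): 10000101011011001
Gen 3 (rule 60): 11000111110110101
Gen 4 (rule 62): 10101100001101111
Gen 5 (rule 101): 11110101100110001
Gen 6 (rule 60): 10001111010101001
Gen 7 (rule 62): 11011000111111111
Gen 8 (rule 101): 01101010000000001
Gen 9 (rule 60): 01011111000000001
Gen 10 (rule 62): 11110000100000011
Gen 11 (rule 101): 00010110101111001
Gen 12 (rule 60): 00011101111000101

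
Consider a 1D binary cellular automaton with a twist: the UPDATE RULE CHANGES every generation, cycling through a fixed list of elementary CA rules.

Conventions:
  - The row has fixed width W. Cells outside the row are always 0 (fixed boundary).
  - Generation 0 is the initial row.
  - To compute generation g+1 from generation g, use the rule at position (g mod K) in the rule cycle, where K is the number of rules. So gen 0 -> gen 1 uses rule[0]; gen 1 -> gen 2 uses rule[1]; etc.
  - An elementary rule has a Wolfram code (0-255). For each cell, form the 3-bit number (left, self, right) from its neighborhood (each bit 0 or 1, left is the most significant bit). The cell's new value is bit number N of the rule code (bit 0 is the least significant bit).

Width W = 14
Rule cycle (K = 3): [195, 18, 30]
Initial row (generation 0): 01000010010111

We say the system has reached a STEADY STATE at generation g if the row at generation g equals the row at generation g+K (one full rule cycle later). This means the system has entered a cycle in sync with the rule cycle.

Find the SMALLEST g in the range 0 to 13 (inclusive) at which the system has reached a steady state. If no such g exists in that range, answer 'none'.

Answer: 11

Derivation:
Gen 0: 01000010010111
Gen 1 (rule 195): 10011100100011
Gen 2 (rule 18): 01100011010100
Gen 3 (rule 30): 11010110010110
Gen 4 (rule 195): 01000010100010
Gen 5 (rule 18): 10100100010101
Gen 6 (rule 30): 10111110110101
Gen 7 (rule 195): 00011110010000
Gen 8 (rule 18): 00100001101000
Gen 9 (rule 30): 01110011001100
Gen 10 (rule 195): 10110101010101
Gen 11 (rule 18): 00000000000000
Gen 12 (rule 30): 00000000000000
Gen 13 (rule 195): 11111111111111
Gen 14 (rule 18): 00000000000000
Gen 15 (rule 30): 00000000000000
Gen 16 (rule 195): 11111111111111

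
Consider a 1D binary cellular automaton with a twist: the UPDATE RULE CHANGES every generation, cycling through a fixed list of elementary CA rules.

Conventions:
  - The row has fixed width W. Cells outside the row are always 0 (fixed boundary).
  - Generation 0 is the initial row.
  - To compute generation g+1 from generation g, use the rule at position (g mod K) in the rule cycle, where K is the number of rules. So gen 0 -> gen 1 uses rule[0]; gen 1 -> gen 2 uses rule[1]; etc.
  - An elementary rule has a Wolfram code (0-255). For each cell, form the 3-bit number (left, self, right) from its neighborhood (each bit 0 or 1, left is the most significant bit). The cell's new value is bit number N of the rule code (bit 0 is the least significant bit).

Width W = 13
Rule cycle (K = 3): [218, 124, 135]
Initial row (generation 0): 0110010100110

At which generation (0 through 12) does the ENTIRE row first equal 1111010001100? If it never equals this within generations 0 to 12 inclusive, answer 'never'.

Gen 0: 0110010100110
Gen 1 (rule 218): 1111100011111
Gen 2 (rule 124): 1000110010001
Gen 3 (rule 135): 1011000110111
Gen 4 (rule 218): 0011101110111
Gen 5 (rule 124): 0010111011101
Gen 6 (rule 135): 1110010001001
Gen 7 (rule 218): 1111101010110
Gen 8 (rule 124): 1000111111111
Gen 9 (rule 135): 1011011111110
Gen 10 (rule 218): 0011011111111
Gen 11 (rule 124): 0011110000001
Gen 12 (rule 135): 1101100111111

Answer: never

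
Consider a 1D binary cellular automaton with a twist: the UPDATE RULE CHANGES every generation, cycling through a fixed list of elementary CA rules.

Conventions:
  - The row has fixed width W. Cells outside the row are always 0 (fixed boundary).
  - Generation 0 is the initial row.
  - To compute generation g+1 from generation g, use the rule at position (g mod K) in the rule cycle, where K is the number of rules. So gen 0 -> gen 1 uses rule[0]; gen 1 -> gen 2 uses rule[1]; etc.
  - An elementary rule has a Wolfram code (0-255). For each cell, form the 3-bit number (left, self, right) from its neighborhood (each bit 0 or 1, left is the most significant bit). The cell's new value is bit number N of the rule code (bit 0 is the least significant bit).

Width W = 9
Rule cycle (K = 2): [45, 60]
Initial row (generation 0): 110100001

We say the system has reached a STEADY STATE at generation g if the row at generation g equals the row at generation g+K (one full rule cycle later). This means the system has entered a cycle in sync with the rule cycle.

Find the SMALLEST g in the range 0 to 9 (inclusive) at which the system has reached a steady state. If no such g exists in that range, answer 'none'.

Answer: none

Derivation:
Gen 0: 110100001
Gen 1 (rule 45): 101101101
Gen 2 (rule 60): 111011011
Gen 3 (rule 45): 100110110
Gen 4 (rule 60): 110101101
Gen 5 (rule 45): 101111011
Gen 6 (rule 60): 111000110
Gen 7 (rule 45): 100010100
Gen 8 (rule 60): 110011110
Gen 9 (rule 45): 100010000
Gen 10 (rule 60): 110011000
Gen 11 (rule 45): 100010011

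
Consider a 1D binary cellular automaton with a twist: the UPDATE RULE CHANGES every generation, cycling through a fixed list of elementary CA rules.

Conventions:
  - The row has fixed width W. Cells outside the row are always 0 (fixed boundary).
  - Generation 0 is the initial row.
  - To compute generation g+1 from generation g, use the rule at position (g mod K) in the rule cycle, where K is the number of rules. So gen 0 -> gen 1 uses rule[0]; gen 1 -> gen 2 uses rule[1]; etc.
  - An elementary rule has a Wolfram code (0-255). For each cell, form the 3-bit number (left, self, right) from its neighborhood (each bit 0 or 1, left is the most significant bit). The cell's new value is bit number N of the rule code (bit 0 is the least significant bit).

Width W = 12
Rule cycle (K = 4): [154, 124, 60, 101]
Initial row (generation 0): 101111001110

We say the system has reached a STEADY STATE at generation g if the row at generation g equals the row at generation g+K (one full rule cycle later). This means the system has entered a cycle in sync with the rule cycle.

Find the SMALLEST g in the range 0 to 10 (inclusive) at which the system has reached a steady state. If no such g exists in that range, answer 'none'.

Gen 0: 101111001110
Gen 1 (rule 154): 001110111101
Gen 2 (rule 124): 001011100111
Gen 3 (rule 60): 001110010100
Gen 4 (rule 101): 100010011101
Gen 5 (rule 154): 010101111000
Gen 6 (rule 124): 011111001100
Gen 7 (rule 60): 010000101010
Gen 8 (rule 101): 010110111110
Gen 9 (rule 154): 100100111101
Gen 10 (rule 124): 110110100111
Gen 11 (rule 60): 101101110100
Gen 12 (rule 101): 110110011101
Gen 13 (rule 154): 100101111000
Gen 14 (rule 124): 110111001100

Answer: none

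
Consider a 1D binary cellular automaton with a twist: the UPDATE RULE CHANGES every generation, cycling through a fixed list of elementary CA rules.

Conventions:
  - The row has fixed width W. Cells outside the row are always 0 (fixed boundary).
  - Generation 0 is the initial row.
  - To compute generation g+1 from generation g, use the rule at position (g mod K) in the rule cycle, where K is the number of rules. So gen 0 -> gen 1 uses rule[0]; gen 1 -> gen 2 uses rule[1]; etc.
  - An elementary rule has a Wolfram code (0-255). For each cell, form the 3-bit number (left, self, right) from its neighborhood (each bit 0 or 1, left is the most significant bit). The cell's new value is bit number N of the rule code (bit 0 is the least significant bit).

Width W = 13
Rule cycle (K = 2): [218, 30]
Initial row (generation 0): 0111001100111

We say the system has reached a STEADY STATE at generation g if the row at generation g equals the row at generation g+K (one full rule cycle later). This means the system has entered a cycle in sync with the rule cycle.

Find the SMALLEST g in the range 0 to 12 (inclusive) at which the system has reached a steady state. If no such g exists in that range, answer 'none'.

Gen 0: 0111001100111
Gen 1 (rule 218): 1111111111111
Gen 2 (rule 30): 1000000000000
Gen 3 (rule 218): 0100000000000
Gen 4 (rule 30): 1110000000000
Gen 5 (rule 218): 1111000000000
Gen 6 (rule 30): 1000100000000
Gen 7 (rule 218): 0101010000000
Gen 8 (rule 30): 1101011000000
Gen 9 (rule 218): 1100011100000
Gen 10 (rule 30): 1010110010000
Gen 11 (rule 218): 0000111101000
Gen 12 (rule 30): 0001100001100
Gen 13 (rule 218): 0011110011110
Gen 14 (rule 30): 0110001110001

Answer: none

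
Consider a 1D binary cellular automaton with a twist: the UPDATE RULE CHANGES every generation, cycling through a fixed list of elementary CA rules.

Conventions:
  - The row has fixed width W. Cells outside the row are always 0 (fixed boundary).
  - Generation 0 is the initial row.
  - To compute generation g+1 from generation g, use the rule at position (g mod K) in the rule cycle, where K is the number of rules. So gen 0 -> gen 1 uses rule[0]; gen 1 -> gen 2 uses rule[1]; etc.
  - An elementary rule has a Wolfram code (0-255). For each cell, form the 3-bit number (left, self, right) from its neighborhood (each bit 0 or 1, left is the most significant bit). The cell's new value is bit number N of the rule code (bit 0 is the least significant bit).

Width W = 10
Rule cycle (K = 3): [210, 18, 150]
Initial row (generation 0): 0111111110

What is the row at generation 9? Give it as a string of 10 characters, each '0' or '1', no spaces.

Gen 0: 0111111110
Gen 1 (rule 210): 1011111111
Gen 2 (rule 18): 0000000000
Gen 3 (rule 150): 0000000000
Gen 4 (rule 210): 0000000000
Gen 5 (rule 18): 0000000000
Gen 6 (rule 150): 0000000000
Gen 7 (rule 210): 0000000000
Gen 8 (rule 18): 0000000000
Gen 9 (rule 150): 0000000000

Answer: 0000000000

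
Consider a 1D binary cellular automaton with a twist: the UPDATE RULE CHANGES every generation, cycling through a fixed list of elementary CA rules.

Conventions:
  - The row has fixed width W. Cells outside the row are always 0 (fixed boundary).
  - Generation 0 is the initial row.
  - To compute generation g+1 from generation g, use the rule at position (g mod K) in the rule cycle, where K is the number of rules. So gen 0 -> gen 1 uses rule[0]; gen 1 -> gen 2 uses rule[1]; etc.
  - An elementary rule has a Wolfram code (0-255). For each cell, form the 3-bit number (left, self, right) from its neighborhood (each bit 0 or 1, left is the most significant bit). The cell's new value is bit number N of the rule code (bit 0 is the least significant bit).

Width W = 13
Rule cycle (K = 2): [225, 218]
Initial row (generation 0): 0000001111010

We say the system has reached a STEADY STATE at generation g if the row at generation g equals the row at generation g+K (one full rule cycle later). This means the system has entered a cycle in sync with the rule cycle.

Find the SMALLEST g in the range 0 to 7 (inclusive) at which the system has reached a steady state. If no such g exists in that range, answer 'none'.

Answer: 4

Derivation:
Gen 0: 0000001111010
Gen 1 (rule 225): 1111100111100
Gen 2 (rule 218): 1111111111110
Gen 3 (rule 225): 0111111111110
Gen 4 (rule 218): 1111111111111
Gen 5 (rule 225): 0111111111111
Gen 6 (rule 218): 1111111111111
Gen 7 (rule 225): 0111111111111
Gen 8 (rule 218): 1111111111111
Gen 9 (rule 225): 0111111111111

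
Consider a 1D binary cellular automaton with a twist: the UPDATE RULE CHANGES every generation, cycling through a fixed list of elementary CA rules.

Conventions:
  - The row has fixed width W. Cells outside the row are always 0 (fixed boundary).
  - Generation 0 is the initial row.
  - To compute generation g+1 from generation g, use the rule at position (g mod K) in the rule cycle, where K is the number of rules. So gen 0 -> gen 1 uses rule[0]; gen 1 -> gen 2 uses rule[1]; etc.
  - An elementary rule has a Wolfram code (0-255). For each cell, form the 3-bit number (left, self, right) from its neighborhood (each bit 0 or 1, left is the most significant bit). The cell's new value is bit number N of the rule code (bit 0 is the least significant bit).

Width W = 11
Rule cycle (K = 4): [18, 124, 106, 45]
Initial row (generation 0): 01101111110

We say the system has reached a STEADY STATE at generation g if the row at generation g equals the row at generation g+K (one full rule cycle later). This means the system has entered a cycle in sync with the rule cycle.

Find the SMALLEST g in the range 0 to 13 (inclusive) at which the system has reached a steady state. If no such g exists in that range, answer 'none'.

Answer: 9

Derivation:
Gen 0: 01101111110
Gen 1 (rule 18): 10000000001
Gen 2 (rule 124): 11000000001
Gen 3 (rule 106): 11000000010
Gen 4 (rule 45): 10011111010
Gen 5 (rule 18): 01100000001
Gen 6 (rule 124): 01110000001
Gen 7 (rule 106): 11010000010
Gen 8 (rule 45): 10110111010
Gen 9 (rule 18): 00000000001
Gen 10 (rule 124): 00000000001
Gen 11 (rule 106): 00000000010
Gen 12 (rule 45): 11111111010
Gen 13 (rule 18): 00000000001
Gen 14 (rule 124): 00000000001
Gen 15 (rule 106): 00000000010
Gen 16 (rule 45): 11111111010
Gen 17 (rule 18): 00000000001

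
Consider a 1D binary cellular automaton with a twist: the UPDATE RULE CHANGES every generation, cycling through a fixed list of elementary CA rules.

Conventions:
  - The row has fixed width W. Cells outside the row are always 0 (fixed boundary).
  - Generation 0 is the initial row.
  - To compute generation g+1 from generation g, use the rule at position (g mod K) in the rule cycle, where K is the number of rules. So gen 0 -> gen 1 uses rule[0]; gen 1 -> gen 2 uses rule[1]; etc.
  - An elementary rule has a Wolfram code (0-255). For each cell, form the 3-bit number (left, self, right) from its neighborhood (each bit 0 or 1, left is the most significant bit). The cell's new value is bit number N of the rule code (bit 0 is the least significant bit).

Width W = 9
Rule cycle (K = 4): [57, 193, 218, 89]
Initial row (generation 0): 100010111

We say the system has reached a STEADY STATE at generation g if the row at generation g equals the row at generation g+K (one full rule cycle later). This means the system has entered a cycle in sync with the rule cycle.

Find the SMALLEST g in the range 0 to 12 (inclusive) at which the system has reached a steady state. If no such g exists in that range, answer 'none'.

Gen 0: 100010111
Gen 1 (rule 57): 011001100
Gen 2 (rule 193): 001000101
Gen 3 (rule 218): 010101000
Gen 4 (rule 89): 000000111
Gen 5 (rule 57): 111110100
Gen 6 (rule 193): 011110001
Gen 7 (rule 218): 111111010
Gen 8 (rule 89): 100001001
Gen 9 (rule 57): 011100100
Gen 10 (rule 193): 001100001
Gen 11 (rule 218): 011110010
Gen 12 (rule 89): 010011001
Gen 13 (rule 57): 001010100
Gen 14 (rule 193): 100000001
Gen 15 (rule 218): 010000010
Gen 16 (rule 89): 001111001

Answer: none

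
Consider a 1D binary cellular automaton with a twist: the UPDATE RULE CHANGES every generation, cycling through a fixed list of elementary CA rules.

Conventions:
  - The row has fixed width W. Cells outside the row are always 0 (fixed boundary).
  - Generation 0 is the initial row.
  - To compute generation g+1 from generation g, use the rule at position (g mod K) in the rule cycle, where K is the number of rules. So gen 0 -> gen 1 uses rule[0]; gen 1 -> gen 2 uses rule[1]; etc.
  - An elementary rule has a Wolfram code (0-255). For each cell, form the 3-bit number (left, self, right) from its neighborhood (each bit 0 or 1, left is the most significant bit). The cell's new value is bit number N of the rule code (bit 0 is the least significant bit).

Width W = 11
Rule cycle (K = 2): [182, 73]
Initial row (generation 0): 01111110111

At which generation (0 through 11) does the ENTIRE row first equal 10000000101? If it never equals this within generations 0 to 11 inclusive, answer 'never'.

Gen 0: 01111110111
Gen 1 (rule 182): 10111101010
Gen 2 (rule 73): 00100100000
Gen 3 (rule 182): 01111110000
Gen 4 (rule 73): 01000010111
Gen 5 (rule 182): 11100111010
Gen 6 (rule 73): 10100101000
Gen 7 (rule 182): 11111111100
Gen 8 (rule 73): 10000000101
Gen 9 (rule 182): 11000001111
Gen 10 (rule 73): 11011101001
Gen 11 (rule 182): 00101011111

Answer: 8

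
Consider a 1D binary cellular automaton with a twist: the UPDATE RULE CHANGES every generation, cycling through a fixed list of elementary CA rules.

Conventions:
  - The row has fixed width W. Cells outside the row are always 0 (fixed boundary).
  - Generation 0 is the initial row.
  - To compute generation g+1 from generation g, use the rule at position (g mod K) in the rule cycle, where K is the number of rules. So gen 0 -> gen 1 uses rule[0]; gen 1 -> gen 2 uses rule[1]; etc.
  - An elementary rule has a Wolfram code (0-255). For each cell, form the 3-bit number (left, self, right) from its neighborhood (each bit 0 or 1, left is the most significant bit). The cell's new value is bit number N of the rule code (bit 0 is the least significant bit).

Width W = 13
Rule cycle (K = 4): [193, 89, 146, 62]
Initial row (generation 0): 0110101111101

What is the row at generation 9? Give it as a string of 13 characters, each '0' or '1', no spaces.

Answer: 0110011100011

Derivation:
Gen 0: 0110101111101
Gen 1 (rule 193): 0010000111100
Gen 2 (rule 89): 1001110100111
Gen 3 (rule 146): 0110100011010
Gen 4 (rule 62): 1101110110111
Gen 5 (rule 193): 0100110010011
Gen 6 (rule 89): 0010111001011
Gen 7 (rule 146): 0100010110000
Gen 8 (rule 62): 1110111101000
Gen 9 (rule 193): 0110011100011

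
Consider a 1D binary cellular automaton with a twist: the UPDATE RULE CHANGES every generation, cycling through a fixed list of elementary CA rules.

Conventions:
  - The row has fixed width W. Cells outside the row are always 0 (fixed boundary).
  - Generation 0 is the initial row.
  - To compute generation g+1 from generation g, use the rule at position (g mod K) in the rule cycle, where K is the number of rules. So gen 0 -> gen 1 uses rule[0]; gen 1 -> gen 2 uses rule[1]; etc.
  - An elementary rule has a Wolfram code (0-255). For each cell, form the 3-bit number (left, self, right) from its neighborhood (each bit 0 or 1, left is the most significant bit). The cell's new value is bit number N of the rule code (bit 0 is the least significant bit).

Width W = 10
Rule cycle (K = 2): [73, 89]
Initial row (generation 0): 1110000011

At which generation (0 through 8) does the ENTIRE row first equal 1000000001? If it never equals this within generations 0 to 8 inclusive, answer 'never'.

Gen 0: 1110000011
Gen 1 (rule 73): 1010111011
Gen 2 (rule 89): 0000101011
Gen 3 (rule 73): 1110000011
Gen 4 (rule 89): 1011111011
Gen 5 (rule 73): 0010001011
Gen 6 (rule 89): 1001100011
Gen 7 (rule 73): 0001101011
Gen 8 (rule 89): 1101100011

Answer: never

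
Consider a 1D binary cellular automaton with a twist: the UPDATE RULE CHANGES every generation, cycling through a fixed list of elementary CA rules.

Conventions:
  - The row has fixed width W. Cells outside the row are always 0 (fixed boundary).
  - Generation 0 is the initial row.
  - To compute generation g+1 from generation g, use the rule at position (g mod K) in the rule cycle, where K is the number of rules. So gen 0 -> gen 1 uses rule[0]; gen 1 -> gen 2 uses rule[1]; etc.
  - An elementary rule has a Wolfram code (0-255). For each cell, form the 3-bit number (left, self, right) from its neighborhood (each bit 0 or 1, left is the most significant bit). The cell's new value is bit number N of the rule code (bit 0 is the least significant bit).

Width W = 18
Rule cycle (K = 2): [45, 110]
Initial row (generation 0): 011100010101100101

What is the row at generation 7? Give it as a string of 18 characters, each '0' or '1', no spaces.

Answer: 111011000001000111

Derivation:
Gen 0: 011100010101100101
Gen 1 (rule 45): 010001011111000111
Gen 2 (rule 110): 110011110001001101
Gen 3 (rule 45): 100010000101001011
Gen 4 (rule 110): 100110001111011111
Gen 5 (rule 45): 100100101000110000
Gen 6 (rule 110): 101101111001110000
Gen 7 (rule 45): 111011000001000111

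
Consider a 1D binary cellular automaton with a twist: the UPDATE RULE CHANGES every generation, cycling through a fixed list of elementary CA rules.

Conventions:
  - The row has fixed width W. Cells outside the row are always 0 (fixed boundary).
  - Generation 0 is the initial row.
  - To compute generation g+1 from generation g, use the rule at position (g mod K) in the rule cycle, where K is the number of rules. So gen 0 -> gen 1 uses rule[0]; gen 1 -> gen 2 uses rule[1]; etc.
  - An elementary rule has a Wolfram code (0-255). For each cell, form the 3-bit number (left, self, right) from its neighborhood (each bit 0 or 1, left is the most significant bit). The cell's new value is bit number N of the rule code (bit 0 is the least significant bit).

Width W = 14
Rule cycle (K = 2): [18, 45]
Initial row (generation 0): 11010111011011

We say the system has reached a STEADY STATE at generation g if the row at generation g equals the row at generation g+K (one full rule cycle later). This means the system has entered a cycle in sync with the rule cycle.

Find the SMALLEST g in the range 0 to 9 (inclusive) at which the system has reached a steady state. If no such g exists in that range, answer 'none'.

Answer: 1

Derivation:
Gen 0: 11010111011011
Gen 1 (rule 18): 00000000000000
Gen 2 (rule 45): 11111111111111
Gen 3 (rule 18): 00000000000000
Gen 4 (rule 45): 11111111111111
Gen 5 (rule 18): 00000000000000
Gen 6 (rule 45): 11111111111111
Gen 7 (rule 18): 00000000000000
Gen 8 (rule 45): 11111111111111
Gen 9 (rule 18): 00000000000000
Gen 10 (rule 45): 11111111111111
Gen 11 (rule 18): 00000000000000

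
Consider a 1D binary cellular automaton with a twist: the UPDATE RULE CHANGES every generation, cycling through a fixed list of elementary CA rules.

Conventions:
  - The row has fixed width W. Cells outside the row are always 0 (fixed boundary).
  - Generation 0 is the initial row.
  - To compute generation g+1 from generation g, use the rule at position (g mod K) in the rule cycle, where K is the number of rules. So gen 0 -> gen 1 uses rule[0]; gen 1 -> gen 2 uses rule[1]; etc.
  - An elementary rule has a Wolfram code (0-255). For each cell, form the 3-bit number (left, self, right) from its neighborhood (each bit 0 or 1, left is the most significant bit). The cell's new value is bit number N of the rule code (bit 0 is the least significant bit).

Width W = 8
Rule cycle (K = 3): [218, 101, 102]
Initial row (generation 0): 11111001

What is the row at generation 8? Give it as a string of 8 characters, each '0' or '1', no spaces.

Answer: 01111001

Derivation:
Gen 0: 11111001
Gen 1 (rule 218): 11111110
Gen 2 (rule 101): 00000010
Gen 3 (rule 102): 00000110
Gen 4 (rule 218): 00001111
Gen 5 (rule 101): 11100001
Gen 6 (rule 102): 00100011
Gen 7 (rule 218): 01010111
Gen 8 (rule 101): 01111001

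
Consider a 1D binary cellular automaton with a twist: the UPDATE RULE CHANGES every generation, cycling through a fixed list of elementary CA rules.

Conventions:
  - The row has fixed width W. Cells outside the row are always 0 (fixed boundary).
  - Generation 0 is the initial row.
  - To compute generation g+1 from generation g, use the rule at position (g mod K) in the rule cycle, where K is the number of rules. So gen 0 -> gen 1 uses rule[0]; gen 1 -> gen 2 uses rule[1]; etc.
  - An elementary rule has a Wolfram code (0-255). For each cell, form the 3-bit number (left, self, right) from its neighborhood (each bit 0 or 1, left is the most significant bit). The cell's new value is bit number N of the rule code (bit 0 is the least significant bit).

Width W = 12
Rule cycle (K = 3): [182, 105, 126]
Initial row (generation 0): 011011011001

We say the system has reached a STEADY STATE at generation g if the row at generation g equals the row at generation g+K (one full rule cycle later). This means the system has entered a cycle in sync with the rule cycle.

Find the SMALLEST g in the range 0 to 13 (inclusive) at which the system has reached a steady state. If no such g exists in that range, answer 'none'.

Answer: none

Derivation:
Gen 0: 011011011001
Gen 1 (rule 182): 100100100111
Gen 2 (rule 105): 000000000101
Gen 3 (rule 126): 000000001111
Gen 4 (rule 182): 000000010110
Gen 5 (rule 105): 111111001110
Gen 6 (rule 126): 100001111011
Gen 7 (rule 182): 110010110100
Gen 8 (rule 105): 110001111001
Gen 9 (rule 126): 111011001111
Gen 10 (rule 182): 010100110110
Gen 11 (rule 105): 001000111110
Gen 12 (rule 126): 011101100011
Gen 13 (rule 182): 101010010100
Gen 14 (rule 105): 010100001001
Gen 15 (rule 126): 111110011111
Gen 16 (rule 182): 011101101110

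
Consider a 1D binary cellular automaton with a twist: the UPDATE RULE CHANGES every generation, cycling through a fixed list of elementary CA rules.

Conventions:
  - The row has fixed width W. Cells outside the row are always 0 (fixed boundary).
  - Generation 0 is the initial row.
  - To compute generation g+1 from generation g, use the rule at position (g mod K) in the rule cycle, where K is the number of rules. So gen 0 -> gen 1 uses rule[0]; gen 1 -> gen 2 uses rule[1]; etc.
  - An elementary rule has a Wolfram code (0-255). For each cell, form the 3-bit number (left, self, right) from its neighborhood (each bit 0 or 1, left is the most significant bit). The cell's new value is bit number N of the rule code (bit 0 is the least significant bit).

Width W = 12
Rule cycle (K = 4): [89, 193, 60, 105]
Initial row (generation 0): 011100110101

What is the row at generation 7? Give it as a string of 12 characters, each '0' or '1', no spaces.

Answer: 000000000100

Derivation:
Gen 0: 011100110101
Gen 1 (rule 89): 010110110000
Gen 2 (rule 193): 000010010111
Gen 3 (rule 60): 000011011100
Gen 4 (rule 105): 111011110101
Gen 5 (rule 89): 101010010000
Gen 6 (rule 193): 000000000111
Gen 7 (rule 60): 000000000100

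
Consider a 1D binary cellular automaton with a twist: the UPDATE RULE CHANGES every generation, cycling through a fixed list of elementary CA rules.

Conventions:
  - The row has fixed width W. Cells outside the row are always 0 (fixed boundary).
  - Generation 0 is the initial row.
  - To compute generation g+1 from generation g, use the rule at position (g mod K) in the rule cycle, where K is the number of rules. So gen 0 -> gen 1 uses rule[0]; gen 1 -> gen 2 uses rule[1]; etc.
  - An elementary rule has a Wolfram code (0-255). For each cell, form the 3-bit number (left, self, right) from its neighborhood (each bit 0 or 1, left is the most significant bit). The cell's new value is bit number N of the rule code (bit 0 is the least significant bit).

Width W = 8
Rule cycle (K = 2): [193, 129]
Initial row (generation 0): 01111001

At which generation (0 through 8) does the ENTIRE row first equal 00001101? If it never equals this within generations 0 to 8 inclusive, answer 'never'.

Gen 0: 01111001
Gen 1 (rule 193): 00111000
Gen 2 (rule 129): 10010011
Gen 3 (rule 193): 00000001
Gen 4 (rule 129): 11111100
Gen 5 (rule 193): 01111101
Gen 6 (rule 129): 00111000
Gen 7 (rule 193): 10011011
Gen 8 (rule 129): 00000000

Answer: never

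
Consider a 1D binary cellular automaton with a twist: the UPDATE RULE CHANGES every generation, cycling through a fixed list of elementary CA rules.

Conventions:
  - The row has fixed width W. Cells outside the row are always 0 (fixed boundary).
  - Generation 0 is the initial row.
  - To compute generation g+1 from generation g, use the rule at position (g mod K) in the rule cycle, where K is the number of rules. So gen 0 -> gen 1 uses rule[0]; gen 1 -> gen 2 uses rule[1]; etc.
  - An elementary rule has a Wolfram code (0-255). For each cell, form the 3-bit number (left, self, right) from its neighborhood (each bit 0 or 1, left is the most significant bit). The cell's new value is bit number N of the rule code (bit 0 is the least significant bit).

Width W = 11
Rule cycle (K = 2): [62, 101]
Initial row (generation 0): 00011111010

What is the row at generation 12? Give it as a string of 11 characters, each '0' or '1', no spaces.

Gen 0: 00011111010
Gen 1 (rule 62): 00110000111
Gen 2 (rule 101): 10010110001
Gen 3 (rule 62): 11111101011
Gen 4 (rule 101): 00000111101
Gen 5 (rule 62): 00001100011
Gen 6 (rule 101): 11100101001
Gen 7 (rule 62): 10011111111
Gen 8 (rule 101): 10000000001
Gen 9 (rule 62): 11000000011
Gen 10 (rule 101): 01011111001
Gen 11 (rule 62): 11110000111
Gen 12 (rule 101): 00010110001

Answer: 00010110001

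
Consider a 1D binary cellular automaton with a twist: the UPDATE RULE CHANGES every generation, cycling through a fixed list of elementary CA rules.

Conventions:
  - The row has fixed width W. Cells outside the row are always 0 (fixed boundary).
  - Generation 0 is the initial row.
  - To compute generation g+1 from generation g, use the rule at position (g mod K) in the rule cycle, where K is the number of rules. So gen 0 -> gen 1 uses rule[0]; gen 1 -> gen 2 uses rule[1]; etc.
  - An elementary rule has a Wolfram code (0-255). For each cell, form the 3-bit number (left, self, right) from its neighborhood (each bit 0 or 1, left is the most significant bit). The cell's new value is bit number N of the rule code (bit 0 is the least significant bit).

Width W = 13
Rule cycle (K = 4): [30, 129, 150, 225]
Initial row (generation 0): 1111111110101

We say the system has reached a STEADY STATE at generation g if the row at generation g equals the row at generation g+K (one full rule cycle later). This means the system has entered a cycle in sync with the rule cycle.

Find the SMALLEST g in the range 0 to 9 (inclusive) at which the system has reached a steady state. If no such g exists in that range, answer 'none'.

Answer: none

Derivation:
Gen 0: 1111111110101
Gen 1 (rule 30): 1000000000101
Gen 2 (rule 129): 0011111110000
Gen 3 (rule 150): 0101111101000
Gen 4 (rule 225): 0010111110011
Gen 5 (rule 30): 0110100001110
Gen 6 (rule 129): 0000001100100
Gen 7 (rule 150): 0000010011110
Gen 8 (rule 225): 1111000001110
Gen 9 (rule 30): 1000100011001
Gen 10 (rule 129): 0010001000000
Gen 11 (rule 150): 0111011100000
Gen 12 (rule 225): 0011101101111
Gen 13 (rule 30): 0110001001000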